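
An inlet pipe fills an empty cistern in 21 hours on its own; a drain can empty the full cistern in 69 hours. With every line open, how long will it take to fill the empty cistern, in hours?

483/16 hours

Net rate = 1/21 − 1/69 = (23 − 7)/483 = 16/483 per hour.
Filling time = 1 ÷ (16/483) = 483/16 hours.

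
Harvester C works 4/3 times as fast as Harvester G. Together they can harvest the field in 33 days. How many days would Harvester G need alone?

Let Harvester G's rate be r; then Harvester C's rate is (4/3)r, so together (4/3 + 1)r = (7/3)r = 1/33.
Thus r = 1/77 per day.
Harvester G alone: 77 days; Harvester C alone: 231/4 days.

77 days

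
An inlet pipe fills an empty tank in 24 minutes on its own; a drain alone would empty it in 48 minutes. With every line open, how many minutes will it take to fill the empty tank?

Net rate = 1/24 − 1/48 = (2 − 1)/48 = 1/48 per minute.
Filling time = 1 ÷ (1/48) = 48 minutes.

48 minutes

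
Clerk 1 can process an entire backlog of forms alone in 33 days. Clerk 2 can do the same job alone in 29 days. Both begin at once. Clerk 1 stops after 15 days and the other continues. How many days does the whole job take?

In the first 15 days the combined rate is 62/957, so 310/319 of the job is done, leaving 9/319.
After Clerk 1 leaves the rate is 1/29 per day; the remaining 9/319 takes 9/11 days.
Total = 15 + 9/11 = 174/11 days.

174/11 days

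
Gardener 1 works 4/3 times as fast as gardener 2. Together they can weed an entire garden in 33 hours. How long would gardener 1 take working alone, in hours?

Let gardener 2's rate be r; then gardener 1's rate is (4/3)r, so together (4/3 + 1)r = (7/3)r = 1/33.
Thus r = 1/77 per hour.
Gardener 2 alone: 77 hours; gardener 1 alone: 231/4 hours.

231/4 hours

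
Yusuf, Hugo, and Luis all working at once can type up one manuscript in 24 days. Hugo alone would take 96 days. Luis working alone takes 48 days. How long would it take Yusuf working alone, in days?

96 days

Combined rate is 1/24 per day.
Known contribution: 1/96 + 1/48 = (1 + 2)/96 = 3/96 = 1/32 per day.
So Yusuf's rate is 1/24 − 1/32 = 1/96, meaning 96 days alone.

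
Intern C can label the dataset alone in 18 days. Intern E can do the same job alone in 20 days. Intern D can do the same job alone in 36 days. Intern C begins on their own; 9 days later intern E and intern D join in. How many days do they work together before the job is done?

In the first 9 days intern C alone does 9/18 = 1/2 of the job, leaving 1/2.
Once everyone is working, combined rate: 1/18 + 1/20 + 1/36 = (10 + 9 + 5)/180 = 24/180 = 2/15 per day.
Remaining 1/2 at 2/15 per day takes 15/4 days.

15/4 days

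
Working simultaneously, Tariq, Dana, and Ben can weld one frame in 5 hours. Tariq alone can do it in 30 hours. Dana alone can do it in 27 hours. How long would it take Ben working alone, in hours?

Combined rate is 1/5 per hour.
Known contribution: 1/30 + 1/27 = (9 + 10)/270 = 19/270 per hour.
So Ben's rate is 1/5 − 19/270 = 7/54, meaning 54/7 hours alone.

54/7 hours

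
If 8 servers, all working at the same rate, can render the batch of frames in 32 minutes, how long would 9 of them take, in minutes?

256/9 minutes

Total work is 8·32 = 256 server-minutes.
With 9 servers: 256/9 minutes.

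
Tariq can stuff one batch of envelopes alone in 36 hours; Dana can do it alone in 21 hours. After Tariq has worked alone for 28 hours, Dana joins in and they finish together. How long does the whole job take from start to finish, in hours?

588/19 hours

In 28 hours Tariq does 28/36 = 7/9 of the job, leaving 2/9.
Tariq and Dana together work at 19/252 per hour, so finishing takes 2/9 ÷ 19/252 = 56/19 hours.
Total time = 28 + 56/19 = 588/19 hours.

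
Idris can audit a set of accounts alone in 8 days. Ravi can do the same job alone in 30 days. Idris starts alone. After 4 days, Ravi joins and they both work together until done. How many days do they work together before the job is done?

60/19 days

In the first 4 days Idris alone does 4/8 = 1/2 of the job, leaving 1/2.
Once everyone is working, combined rate: 1/8 + 1/30 = (15 + 4)/120 = 19/120 per day.
Remaining 1/2 at 19/120 per day takes 60/19 days.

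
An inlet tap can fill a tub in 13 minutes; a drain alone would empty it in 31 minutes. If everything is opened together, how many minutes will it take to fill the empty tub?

403/18 minutes

Net rate = 1/13 − 1/31 = (31 − 13)/403 = 18/403 per minute.
Filling time = 1 ÷ (18/403) = 403/18 minutes.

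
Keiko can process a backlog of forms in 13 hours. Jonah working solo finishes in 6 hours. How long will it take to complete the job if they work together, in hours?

78/19 hours

Combined rate: 1/13 + 1/6 = (6 + 13)/78 = 19/78 per hour.
Time = 1 ÷ (19/78) = 78/19 hours.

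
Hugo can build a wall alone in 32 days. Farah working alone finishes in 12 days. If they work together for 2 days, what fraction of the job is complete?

11/48

Combined rate: 1/32 + 1/12 = (3 + 8)/96 = 11/96 per day.
In 2 days they complete 2·11/96 = 11/48 of the job.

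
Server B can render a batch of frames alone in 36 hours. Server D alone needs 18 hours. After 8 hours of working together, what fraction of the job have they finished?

2/3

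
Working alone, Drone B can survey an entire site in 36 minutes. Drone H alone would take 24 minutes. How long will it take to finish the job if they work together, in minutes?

With two workers the combined time is the product over the sum: 36·24/(36+24) = 864/60 = 72/5 minutes.

72/5 minutes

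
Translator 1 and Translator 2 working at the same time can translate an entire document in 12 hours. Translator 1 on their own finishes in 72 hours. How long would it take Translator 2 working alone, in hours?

72/5 hours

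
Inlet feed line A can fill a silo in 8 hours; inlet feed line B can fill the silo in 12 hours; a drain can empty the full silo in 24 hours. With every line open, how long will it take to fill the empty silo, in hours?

6 hours

Net rate = 1/8 + 1/12 − 1/24 = (3 + 2 − 1)/24 = 4/24 = 1/6 per hour.
Filling time = 1 ÷ (1/6) = 6 hours.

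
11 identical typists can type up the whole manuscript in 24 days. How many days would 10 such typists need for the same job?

Total work is 11·24 = 264 typist-days.
With 10 typists: 264/10 = 132/5 days.

132/5 days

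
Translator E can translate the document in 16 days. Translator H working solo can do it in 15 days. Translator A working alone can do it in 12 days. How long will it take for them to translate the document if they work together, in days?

80/17 days

Combined rate: 1/16 + 1/15 + 1/12 = (15 + 16 + 20)/240 = 51/240 = 17/80 per day.
Time = 1 ÷ (17/80) = 80/17 days.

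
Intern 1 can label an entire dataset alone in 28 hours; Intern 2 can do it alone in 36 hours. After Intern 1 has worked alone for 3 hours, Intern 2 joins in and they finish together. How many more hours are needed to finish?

225/16 hours

In 3 hours Intern 1 does 3/28 of the job, leaving 25/28.
Intern 1 and Intern 2 together work at 4/63 per hour, so finishing takes 25/28 ÷ 4/63 = 225/16 hours.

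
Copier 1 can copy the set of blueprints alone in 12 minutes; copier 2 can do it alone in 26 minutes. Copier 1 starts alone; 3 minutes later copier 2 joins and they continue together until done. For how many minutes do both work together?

In 3 minutes copier 1 does 3/12 = 1/4 of the job, leaving 3/4.
Copier 1 and copier 2 together work at 19/156 per minute, so finishing takes 3/4 ÷ 19/156 = 117/19 minutes.

117/19 minutes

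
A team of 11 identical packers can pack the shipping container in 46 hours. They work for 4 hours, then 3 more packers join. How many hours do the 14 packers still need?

One packer does 1/506 of the job per hour.
After 4 hours with 11 packers, 2/23 is done (21/23 left).
With 14 packers the rate is 14/506 = 7/253, so the rest takes 21/23 ÷ 7/253 = 33 hours.

33 hours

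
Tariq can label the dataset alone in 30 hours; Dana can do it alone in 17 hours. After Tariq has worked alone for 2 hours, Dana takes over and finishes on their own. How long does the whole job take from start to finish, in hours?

268/15 hours

In 2 hours Tariq does 2/30 = 1/15 of the job, leaving 14/15.
Dana works at 1/17 per hour, so finishing takes 14/15 ÷ 1/17 = 238/15 hours.
Total time = 2 + 238/15 = 268/15 hours.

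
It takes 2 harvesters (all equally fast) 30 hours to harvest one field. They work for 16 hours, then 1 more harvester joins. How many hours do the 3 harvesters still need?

One harvester does 1/60 of the job per hour.
After 16 hours with 2 harvesters, 8/15 is done (7/15 left).
With 3 harvesters the rate is 3/60 = 1/20, so the rest takes 7/15 ÷ 1/20 = 28/3 hours.

28/3 hours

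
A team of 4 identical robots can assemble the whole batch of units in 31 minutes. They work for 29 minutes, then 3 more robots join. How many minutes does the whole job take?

211/7 minutes

One robot does 1/124 of the job per minute.
After 29 minutes with 4 robots, 29/31 is done (2/31 left).
With 7 robots the rate is 7/124, so the rest takes 2/31 ÷ 7/124 = 8/7 minutes.
Total = 29 + 8/7 = 211/7 minutes.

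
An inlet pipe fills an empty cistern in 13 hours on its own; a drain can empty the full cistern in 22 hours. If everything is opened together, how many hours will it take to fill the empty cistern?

286/9 hours

Net rate = 1/13 − 1/22 = (22 − 13)/286 = 9/286 per hour.
Filling time = 1 ÷ (9/286) = 286/9 hours.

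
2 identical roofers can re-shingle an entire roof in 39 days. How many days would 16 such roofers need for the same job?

39/8 days

Total work is 2·39 = 78 roofer-days.
With 16 roofers: 78/16 = 39/8 days.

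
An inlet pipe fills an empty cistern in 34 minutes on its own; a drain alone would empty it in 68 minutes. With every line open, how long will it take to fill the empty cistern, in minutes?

Net rate = 1/34 − 1/68 = (2 − 1)/68 = 1/68 per minute.
Filling time = 1 ÷ (1/68) = 68 minutes.

68 minutes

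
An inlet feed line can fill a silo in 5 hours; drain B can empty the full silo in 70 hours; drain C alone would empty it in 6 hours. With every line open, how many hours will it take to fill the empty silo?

105/2 hours

Net rate = 1/5 − 1/70 − 1/6 = (42 − 3 − 35)/210 = 4/210 = 2/105 per hour.
Filling time = 1 ÷ (2/105) = 105/2 hours.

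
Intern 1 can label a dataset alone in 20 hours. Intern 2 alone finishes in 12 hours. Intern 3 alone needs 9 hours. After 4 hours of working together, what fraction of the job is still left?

1/45

Combined rate: 1/20 + 1/12 + 1/9 = (9 + 15 + 20)/180 = 44/180 = 11/45 per hour.
In 4 hours they complete 4·11/45 = 44/45 of the job.
So 1/45 remains.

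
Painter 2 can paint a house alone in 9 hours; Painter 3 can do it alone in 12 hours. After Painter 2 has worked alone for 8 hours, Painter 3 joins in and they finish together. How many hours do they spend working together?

In 8 hours Painter 2 does 8/9 of the job, leaving 1/9.
Painter 2 and Painter 3 together work at 7/36 per hour, so finishing takes 1/9 ÷ 7/36 = 4/7 hours.

4/7 hours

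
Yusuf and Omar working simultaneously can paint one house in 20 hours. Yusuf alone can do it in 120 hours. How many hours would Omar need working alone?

24 hours

Combined rate is 1/20 per hour.
Known contribution: 1/120 per hour.
So Omar's rate is 1/20 − 1/120 = 1/24, meaning 24 hours alone.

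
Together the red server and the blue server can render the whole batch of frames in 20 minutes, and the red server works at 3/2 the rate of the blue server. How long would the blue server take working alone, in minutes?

50 minutes

Let the blue server's rate be r; then the red server's rate is (3/2)r, so together (3/2 + 1)r = (5/2)r = 1/20.
Thus r = 1/50 per minute.
The blue server alone: 50 minutes; the red server alone: 100/3 minutes.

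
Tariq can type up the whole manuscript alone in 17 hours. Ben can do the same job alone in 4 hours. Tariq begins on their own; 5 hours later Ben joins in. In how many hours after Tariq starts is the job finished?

In the first 5 hours Tariq alone does 5/17 of the job, leaving 12/17.
Once everyone is working, combined rate: 1/17 + 1/4 = (4 + 17)/68 = 21/68 per hour.
Remaining 12/17 at 21/68 per hour takes 16/7 hours.
Total from the start = 5 + 16/7 = 51/7 hours.

51/7 hours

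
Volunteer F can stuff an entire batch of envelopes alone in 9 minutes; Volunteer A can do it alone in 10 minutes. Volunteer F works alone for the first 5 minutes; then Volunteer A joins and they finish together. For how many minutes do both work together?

40/19 minutes

In 5 minutes Volunteer F does 5/9 of the job, leaving 4/9.
Volunteer F and Volunteer A together work at 19/90 per minute, so finishing takes 4/9 ÷ 19/90 = 40/19 minutes.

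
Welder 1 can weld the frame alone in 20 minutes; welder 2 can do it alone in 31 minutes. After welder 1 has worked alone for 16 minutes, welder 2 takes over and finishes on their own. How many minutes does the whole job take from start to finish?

111/5 minutes

In 16 minutes welder 1 does 16/20 = 4/5 of the job, leaving 1/5.
Welder 2 works at 1/31 per minute, so finishing takes 1/5 ÷ 1/31 = 31/5 minutes.
Total time = 16 + 31/5 = 111/5 minutes.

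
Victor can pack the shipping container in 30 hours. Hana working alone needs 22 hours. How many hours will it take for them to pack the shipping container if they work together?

Combined rate: 1/30 + 1/22 = (11 + 15)/330 = 26/330 = 13/165 per hour.
Time = 1 ÷ (13/165) = 165/13 hours.

165/13 hours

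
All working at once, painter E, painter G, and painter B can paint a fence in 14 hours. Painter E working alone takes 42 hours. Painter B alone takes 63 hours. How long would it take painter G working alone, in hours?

63/2 hours

Combined rate is 1/14 per hour.
Known contribution: 1/42 + 1/63 = (3 + 2)/126 = 5/126 per hour.
So painter G's rate is 1/14 − 5/126 = 2/63, meaning 63/2 hours alone.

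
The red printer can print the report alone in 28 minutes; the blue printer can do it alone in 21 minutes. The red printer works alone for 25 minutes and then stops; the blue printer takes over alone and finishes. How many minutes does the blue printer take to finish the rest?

In 25 minutes the red printer does 25/28 of the job, leaving 3/28.
The blue printer works at 1/21 per minute, so finishing takes 3/28 ÷ 1/21 = 9/4 minutes.

9/4 minutes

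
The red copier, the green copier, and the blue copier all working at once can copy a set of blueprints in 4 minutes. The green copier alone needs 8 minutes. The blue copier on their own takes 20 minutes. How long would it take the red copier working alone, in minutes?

Combined rate is 1/4 per minute.
Known contribution: 1/8 + 1/20 = (5 + 2)/40 = 7/40 per minute.
So the red copier's rate is 1/4 − 7/40 = 3/40, meaning 40/3 minutes alone.

40/3 minutes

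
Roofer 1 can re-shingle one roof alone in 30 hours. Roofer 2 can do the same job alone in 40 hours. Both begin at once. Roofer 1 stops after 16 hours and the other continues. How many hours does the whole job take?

In the first 16 hours the combined rate is 7/120, so 14/15 of the job is done, leaving 1/15.
After roofer 1 leaves the rate is 1/40 per hour; the remaining 1/15 takes 8/3 hours.
Total = 16 + 8/3 = 56/3 hours.

56/3 hours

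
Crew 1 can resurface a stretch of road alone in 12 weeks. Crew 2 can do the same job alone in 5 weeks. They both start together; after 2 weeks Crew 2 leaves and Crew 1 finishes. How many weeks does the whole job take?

36/5 weeks

In the first 2 weeks the combined rate is 17/60, so 17/30 of the job is done, leaving 13/30.
After Crew 2 leaves the rate is 1/12 per week; the remaining 13/30 takes 26/5 weeks.
Total = 2 + 26/5 = 36/5 weeks.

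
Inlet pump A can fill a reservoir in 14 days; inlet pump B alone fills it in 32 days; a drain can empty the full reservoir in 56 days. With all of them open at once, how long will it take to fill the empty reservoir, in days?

224/19 days

Net rate = 1/14 + 1/32 − 1/56 = (16 + 7 − 4)/224 = 19/224 per day.
Filling time = 1 ÷ (19/224) = 224/19 days.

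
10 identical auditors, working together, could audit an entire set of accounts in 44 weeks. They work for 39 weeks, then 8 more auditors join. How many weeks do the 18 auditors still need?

One auditor does 1/440 of the job per week.
After 39 weeks with 10 auditors, 39/44 is done (5/44 left).
With 18 auditors the rate is 18/440 = 9/220, so the rest takes 5/44 ÷ 9/220 = 25/9 weeks.

25/9 weeks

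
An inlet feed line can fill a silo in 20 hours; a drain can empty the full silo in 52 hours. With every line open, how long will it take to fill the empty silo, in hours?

65/2 hours

Net rate = 1/20 − 1/52 = (13 − 5)/260 = 8/260 = 2/65 per hour.
Filling time = 1 ÷ (2/65) = 65/2 hours.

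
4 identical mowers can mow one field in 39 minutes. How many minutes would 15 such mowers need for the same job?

Total work is 4·39 = 156 mower-minutes.
With 15 mowers: 156/15 = 52/5 minutes.

52/5 minutes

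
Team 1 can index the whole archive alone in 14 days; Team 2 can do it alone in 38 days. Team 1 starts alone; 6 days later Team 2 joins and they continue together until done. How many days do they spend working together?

In 6 days Team 1 does 6/14 = 3/7 of the job, leaving 4/7.
Team 1 and Team 2 together work at 13/133 per day, so finishing takes 4/7 ÷ 13/133 = 76/13 days.

76/13 days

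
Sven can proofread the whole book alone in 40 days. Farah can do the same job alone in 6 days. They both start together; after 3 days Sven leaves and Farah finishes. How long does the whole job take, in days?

In the first 3 days the combined rate is 23/120, so 23/40 of the job is done, leaving 17/40.
After Sven leaves the rate is 1/6 per day; the remaining 17/40 takes 51/20 days.
Total = 3 + 51/20 = 111/20 days.

111/20 days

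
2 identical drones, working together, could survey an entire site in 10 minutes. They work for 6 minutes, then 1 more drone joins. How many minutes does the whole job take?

One drone does 1/20 of the job per minute.
After 6 minutes with 2 drones, 3/5 is done (2/5 left).
With 3 drones the rate is 3/20, so the rest takes 2/5 ÷ 3/20 = 8/3 minutes.
Total = 6 + 8/3 = 26/3 minutes.

26/3 minutes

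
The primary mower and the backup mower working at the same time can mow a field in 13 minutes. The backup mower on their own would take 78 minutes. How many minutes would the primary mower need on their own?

Combined rate is 1/13 per minute.
Known contribution: 1/78 per minute.
So the primary mower's rate is 1/13 − 1/78 = 5/78, meaning 78/5 minutes alone.

78/5 minutes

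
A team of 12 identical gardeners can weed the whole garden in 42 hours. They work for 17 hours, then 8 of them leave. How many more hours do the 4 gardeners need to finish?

75 hours

One gardener does 1/504 of the job per hour.
After 17 hours with 12 gardeners, 17/42 is done (25/42 left).
With 4 gardeners the rate is 4/504 = 1/126, so the rest takes 25/42 ÷ 1/126 = 75 hours.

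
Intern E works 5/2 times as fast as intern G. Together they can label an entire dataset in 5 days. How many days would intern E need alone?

7 days

Let intern G's rate be r; then intern E's rate is (5/2)r, so together (5/2 + 1)r = (7/2)r = 1/5.
Thus r = 2/35 per day.
Intern G alone: 35/2 days; intern E alone: 7 days.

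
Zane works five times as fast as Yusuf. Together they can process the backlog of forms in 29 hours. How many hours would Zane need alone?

174/5 hours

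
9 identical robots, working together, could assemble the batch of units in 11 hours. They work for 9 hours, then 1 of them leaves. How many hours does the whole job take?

One robot does 1/99 of the job per hour.
After 9 hours with 9 robots, 9/11 is done (2/11 left).
With 8 robots the rate is 8/99, so the rest takes 2/11 ÷ 8/99 = 9/4 hours.
Total = 9 + 9/4 = 45/4 hours.

45/4 hours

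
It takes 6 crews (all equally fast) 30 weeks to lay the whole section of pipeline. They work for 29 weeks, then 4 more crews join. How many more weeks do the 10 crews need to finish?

One crew does 1/180 of the job per week.
After 29 weeks with 6 crews, 29/30 is done (1/30 left).
With 10 crews the rate is 10/180 = 1/18, so the rest takes 1/30 ÷ 1/18 = 3/5 weeks.

3/5 weeks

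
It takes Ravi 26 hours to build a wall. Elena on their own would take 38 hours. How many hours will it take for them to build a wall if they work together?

247/16 hours

Combined rate: 1/26 + 1/38 = (19 + 13)/494 = 32/494 = 16/247 per hour.
Time = 1 ÷ (16/247) = 247/16 hours.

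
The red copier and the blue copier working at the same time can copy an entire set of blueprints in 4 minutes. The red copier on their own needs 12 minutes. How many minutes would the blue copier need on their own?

6 minutes

Combined rate is 1/4 per minute.
Known contribution: 1/12 per minute.
So the blue copier's rate is 1/4 − 1/12 = 1/6, meaning 6 minutes alone.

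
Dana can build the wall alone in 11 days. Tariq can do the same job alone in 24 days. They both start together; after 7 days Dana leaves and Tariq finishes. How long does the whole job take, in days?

In the first 7 days the combined rate is 35/264, so 245/264 of the job is done, leaving 19/264.
After Dana leaves the rate is 1/24 per day; the remaining 19/264 takes 19/11 days.
Total = 7 + 19/11 = 96/11 days.

96/11 days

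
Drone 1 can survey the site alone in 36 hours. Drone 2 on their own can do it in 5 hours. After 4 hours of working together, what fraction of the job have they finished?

Combined rate: 1/36 + 1/5 = (5 + 36)/180 = 41/180 per hour.
In 4 hours they complete 4·41/180 = 41/45 of the job.

41/45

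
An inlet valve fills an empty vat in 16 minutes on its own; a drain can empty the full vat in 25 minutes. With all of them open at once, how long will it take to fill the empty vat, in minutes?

Net rate = 1/16 − 1/25 = (25 − 16)/400 = 9/400 per minute.
Filling time = 1 ÷ (9/400) = 400/9 minutes.

400/9 minutes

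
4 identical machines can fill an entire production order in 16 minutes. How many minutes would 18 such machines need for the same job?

32/9 minutes

Total work is 4·16 = 64 machine-minutes.
With 18 machines: 64/18 = 32/9 minutes.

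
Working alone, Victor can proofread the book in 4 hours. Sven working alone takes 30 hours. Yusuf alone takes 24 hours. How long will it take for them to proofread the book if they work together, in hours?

Combined rate: 1/4 + 1/30 + 1/24 = (30 + 4 + 5)/120 = 39/120 = 13/40 per hour.
Time = 1 ÷ (13/40) = 40/13 hours.

40/13 hours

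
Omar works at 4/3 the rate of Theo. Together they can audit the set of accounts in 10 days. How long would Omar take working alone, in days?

35/2 days

Let Theo's rate be r; then Omar's rate is (4/3)r, so together (4/3 + 1)r = (7/3)r = 1/10.
Thus r = 3/70 per day.
Theo alone: 70/3 days; Omar alone: 35/2 days.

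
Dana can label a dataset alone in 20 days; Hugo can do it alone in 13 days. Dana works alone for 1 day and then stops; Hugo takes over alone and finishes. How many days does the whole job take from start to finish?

267/20 days

In 1 day Dana does 1/20 of the job, leaving 19/20.
Hugo works at 1/13 per day, so finishing takes 19/20 ÷ 1/13 = 247/20 days.
Total time = 1 + 247/20 = 267/20 days.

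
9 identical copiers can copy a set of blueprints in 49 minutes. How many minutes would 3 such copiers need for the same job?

Total work is 9·49 = 441 copier-minutes.
With 3 copiers: 441/3 = 147 minutes.

147 minutes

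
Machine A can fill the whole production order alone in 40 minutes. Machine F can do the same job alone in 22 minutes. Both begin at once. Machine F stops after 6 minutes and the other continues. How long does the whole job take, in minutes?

In the first 6 minutes the combined rate is 31/440, so 93/220 of the job is done, leaving 127/220.
After machine F leaves the rate is 1/40 per minute; the remaining 127/220 takes 254/11 minutes.
Total = 6 + 254/11 = 320/11 minutes.

320/11 minutes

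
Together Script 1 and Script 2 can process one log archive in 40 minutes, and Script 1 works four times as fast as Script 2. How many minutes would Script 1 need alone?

50 minutes

Let Script 2's rate be r; then Script 1's rate is 4r, so together (4 + 1)r = 5r = 1/40.
Thus r = 1/200 per minute.
Script 2 alone: 200 minutes; Script 1 alone: 50 minutes.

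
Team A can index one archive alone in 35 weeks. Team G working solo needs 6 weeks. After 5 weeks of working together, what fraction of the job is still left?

1/42

Combined rate: 1/35 + 1/6 = (6 + 35)/210 = 41/210 per week.
In 5 weeks they complete 5·41/210 = 41/42 of the job.
So 1/42 remains.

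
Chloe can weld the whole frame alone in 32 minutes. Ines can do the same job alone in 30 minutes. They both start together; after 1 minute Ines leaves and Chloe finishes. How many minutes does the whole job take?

In the first 1 minute the combined rate is 31/480, so 31/480 of the job is done, leaving 449/480.
After Ines leaves the rate is 1/32 per minute; the remaining 449/480 takes 449/15 minutes.
Total = 1 + 449/15 = 464/15 minutes.

464/15 minutes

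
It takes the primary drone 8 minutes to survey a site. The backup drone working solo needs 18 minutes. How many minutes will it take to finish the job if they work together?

72/13 minutes

Combined rate: 1/8 + 1/18 = (9 + 4)/72 = 13/72 per minute.
Time = 1 ÷ (13/72) = 72/13 minutes.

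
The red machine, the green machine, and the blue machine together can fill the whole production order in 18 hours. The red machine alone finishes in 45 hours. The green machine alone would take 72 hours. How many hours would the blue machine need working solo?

360/7 hours

Combined rate is 1/18 per hour.
Known contribution: 1/45 + 1/72 = (8 + 5)/360 = 13/360 per hour.
So the blue machine's rate is 1/18 − 13/360 = 7/360, meaning 360/7 hours alone.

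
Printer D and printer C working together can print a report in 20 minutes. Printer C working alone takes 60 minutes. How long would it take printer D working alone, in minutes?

Combined rate is 1/20 per minute.
Known contribution: 1/60 per minute.
So printer D's rate is 1/20 − 1/60 = 1/30, meaning 30 minutes alone.

30 minutes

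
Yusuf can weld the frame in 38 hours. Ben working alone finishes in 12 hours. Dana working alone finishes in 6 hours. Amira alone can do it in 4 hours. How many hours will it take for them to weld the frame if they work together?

19/10 hours

Combined rate: 1/38 + 1/12 + 1/6 + 1/4 = (6 + 19 + 38 + 57)/228 = 120/228 = 10/19 per hour.
Time = 1 ÷ (10/19) = 19/10 hours.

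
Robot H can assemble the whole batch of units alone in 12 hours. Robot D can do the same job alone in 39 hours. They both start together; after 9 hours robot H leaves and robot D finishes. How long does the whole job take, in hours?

In the first 9 hours the combined rate is 17/156, so 51/52 of the job is done, leaving 1/52.
After robot H leaves the rate is 1/39 per hour; the remaining 1/52 takes 3/4 hours.
Total = 9 + 3/4 = 39/4 hours.

39/4 hours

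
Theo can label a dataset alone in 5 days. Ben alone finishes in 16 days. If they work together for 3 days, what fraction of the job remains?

17/80

Combined rate: 1/5 + 1/16 = (16 + 5)/80 = 21/80 per day.
In 3 days they complete 3·21/80 = 63/80 of the job.
So 17/80 remains.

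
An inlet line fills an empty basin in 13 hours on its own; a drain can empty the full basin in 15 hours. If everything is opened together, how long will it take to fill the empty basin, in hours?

195/2 hours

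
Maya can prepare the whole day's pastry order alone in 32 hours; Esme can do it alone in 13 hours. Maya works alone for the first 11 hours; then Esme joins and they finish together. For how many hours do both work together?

In 11 hours Maya does 11/32 of the job, leaving 21/32.
Maya and Esme together work at 45/416 per hour, so finishing takes 21/32 ÷ 45/416 = 91/15 hours.

91/15 hours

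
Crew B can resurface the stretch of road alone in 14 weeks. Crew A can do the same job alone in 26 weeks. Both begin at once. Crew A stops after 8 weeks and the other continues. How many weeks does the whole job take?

In the first 8 weeks the combined rate is 10/91, so 80/91 of the job is done, leaving 11/91.
After crew A leaves the rate is 1/14 per week; the remaining 11/91 takes 22/13 weeks.
Total = 8 + 22/13 = 126/13 weeks.

126/13 weeks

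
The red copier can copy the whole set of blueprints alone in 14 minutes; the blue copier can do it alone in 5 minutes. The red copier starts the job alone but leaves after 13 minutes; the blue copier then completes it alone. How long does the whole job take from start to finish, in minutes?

187/14 minutes

In 13 minutes the red copier does 13/14 of the job, leaving 1/14.
The blue copier works at 1/5 per minute, so finishing takes 1/14 ÷ 1/5 = 5/14 minutes.
Total time = 13 + 5/14 = 187/14 minutes.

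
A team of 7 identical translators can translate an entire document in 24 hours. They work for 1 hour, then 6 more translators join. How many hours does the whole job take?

174/13 hours

One translator does 1/168 of the job per hour.
After 1 hour with 7 translators, 1/24 is done (23/24 left).
With 13 translators the rate is 13/168, so the rest takes 23/24 ÷ 13/168 = 161/13 hours.
Total = 1 + 161/13 = 174/13 hours.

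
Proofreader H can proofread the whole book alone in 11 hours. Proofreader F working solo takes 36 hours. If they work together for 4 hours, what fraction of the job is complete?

47/99

Combined rate: 1/11 + 1/36 = (36 + 11)/396 = 47/396 per hour.
In 4 hours they complete 4·47/396 = 47/99 of the job.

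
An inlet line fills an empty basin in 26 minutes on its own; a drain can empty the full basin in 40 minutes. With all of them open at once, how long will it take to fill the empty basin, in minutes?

520/7 minutes

Net rate = 1/26 − 1/40 = (20 − 13)/520 = 7/520 per minute.
Filling time = 1 ÷ (7/520) = 520/7 minutes.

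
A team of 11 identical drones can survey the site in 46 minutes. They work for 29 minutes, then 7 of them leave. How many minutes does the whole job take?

303/4 minutes

One drone does 1/506 of the job per minute.
After 29 minutes with 11 drones, 29/46 is done (17/46 left).
With 4 drones the rate is 4/506 = 2/253, so the rest takes 17/46 ÷ 2/253 = 187/4 minutes.
Total = 29 + 187/4 = 303/4 minutes.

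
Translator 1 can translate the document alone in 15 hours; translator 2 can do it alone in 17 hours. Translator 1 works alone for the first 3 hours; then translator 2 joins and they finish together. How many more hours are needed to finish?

51/8 hours

In 3 hours translator 1 does 3/15 = 1/5 of the job, leaving 4/5.
Translator 1 and translator 2 together work at 32/255 per hour, so finishing takes 4/5 ÷ 32/255 = 51/8 hours.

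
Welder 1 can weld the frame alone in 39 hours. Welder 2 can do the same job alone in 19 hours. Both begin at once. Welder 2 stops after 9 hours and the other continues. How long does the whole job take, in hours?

390/19 hours

In the first 9 hours the combined rate is 58/741, so 174/247 of the job is done, leaving 73/247.
After Welder 2 leaves the rate is 1/39 per hour; the remaining 73/247 takes 219/19 hours.
Total = 9 + 219/19 = 390/19 hours.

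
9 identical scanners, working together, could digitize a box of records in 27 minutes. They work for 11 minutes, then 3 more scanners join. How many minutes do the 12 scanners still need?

12 minutes

One scanner does 1/243 of the job per minute.
After 11 minutes with 9 scanners, 11/27 is done (16/27 left).
With 12 scanners the rate is 12/243 = 4/81, so the rest takes 16/27 ÷ 4/81 = 12 minutes.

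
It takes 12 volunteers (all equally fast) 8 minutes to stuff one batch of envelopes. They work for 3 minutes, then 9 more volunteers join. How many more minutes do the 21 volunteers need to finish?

20/7 minutes

One volunteer does 1/96 of the job per minute.
After 3 minutes with 12 volunteers, 3/8 is done (5/8 left).
With 21 volunteers the rate is 21/96 = 7/32, so the rest takes 5/8 ÷ 7/32 = 20/7 minutes.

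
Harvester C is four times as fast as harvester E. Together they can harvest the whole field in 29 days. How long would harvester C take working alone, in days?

Let harvester E's rate be r; then harvester C's rate is 4r, so together (4 + 1)r = 5r = 1/29.
Thus r = 1/145 per day.
Harvester E alone: 145 days; harvester C alone: 145/4 days.

145/4 days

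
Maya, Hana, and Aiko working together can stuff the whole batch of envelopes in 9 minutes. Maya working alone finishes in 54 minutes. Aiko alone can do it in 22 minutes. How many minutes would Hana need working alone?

297/14 minutes

Combined rate is 1/9 per minute.
Known contribution: 1/54 + 1/22 = (11 + 27)/594 = 38/594 = 19/297 per minute.
So Hana's rate is 1/9 − 19/297 = 14/297, meaning 297/14 minutes alone.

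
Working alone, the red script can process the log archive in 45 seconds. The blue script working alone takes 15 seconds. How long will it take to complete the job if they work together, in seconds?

45/4 seconds

Combined rate: 1/45 + 1/15 = (1 + 3)/45 = 4/45 per second.
Time = 1 ÷ (4/45) = 45/4 seconds.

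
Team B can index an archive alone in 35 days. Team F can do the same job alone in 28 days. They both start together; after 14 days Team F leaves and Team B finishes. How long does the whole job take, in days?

35/2 days

In the first 14 days the combined rate is 9/140, so 9/10 of the job is done, leaving 1/10.
After Team F leaves the rate is 1/35 per day; the remaining 1/10 takes 7/2 days.
Total = 14 + 7/2 = 35/2 days.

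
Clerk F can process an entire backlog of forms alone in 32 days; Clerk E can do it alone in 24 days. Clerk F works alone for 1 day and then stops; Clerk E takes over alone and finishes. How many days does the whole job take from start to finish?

In 1 day Clerk F does 1/32 of the job, leaving 31/32.
Clerk E works at 1/24 per day, so finishing takes 31/32 ÷ 1/24 = 93/4 days.
Total time = 1 + 93/4 = 97/4 days.

97/4 days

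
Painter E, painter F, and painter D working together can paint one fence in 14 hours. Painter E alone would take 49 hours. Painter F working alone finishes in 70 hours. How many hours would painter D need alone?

Combined rate is 1/14 per hour.
Known contribution: 1/49 + 1/70 = (10 + 7)/490 = 17/490 per hour.
So painter D's rate is 1/14 − 17/490 = 9/245, meaning 245/9 hours alone.

245/9 hours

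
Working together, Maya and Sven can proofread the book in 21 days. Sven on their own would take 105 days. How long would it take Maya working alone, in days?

105/4 days

Combined rate is 1/21 per day.
Known contribution: 1/105 per day.
So Maya's rate is 1/21 − 1/105 = 4/105, meaning 105/4 days alone.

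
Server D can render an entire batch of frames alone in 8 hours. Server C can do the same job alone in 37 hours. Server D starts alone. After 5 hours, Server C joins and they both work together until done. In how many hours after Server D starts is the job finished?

112/15 hours

In the first 5 hours Server D alone does 5/8 of the job, leaving 3/8.
Once everyone is working, combined rate: 1/8 + 1/37 = (37 + 8)/296 = 45/296 per hour.
Remaining 3/8 at 45/296 per hour takes 37/15 hours.
Total from the start = 5 + 37/15 = 112/15 hours.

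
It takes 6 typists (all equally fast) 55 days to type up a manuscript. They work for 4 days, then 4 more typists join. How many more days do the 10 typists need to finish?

One typist does 1/330 of the job per day.
After 4 days with 6 typists, 4/55 is done (51/55 left).
With 10 typists the rate is 10/330 = 1/33, so the rest takes 51/55 ÷ 1/33 = 153/5 days.

153/5 days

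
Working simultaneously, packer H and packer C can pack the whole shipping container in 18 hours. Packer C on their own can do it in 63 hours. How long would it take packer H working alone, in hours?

126/5 hours

Combined rate is 1/18 per hour.
Known contribution: 1/63 per hour.
So packer H's rate is 1/18 − 1/63 = 5/126, meaning 126/5 hours alone.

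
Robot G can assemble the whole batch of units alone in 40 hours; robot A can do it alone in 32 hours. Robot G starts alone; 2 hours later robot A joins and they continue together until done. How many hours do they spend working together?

152/9 hours

In 2 hours robot G does 2/40 = 1/20 of the job, leaving 19/20.
Robot G and robot A together work at 9/160 per hour, so finishing takes 19/20 ÷ 9/160 = 152/9 hours.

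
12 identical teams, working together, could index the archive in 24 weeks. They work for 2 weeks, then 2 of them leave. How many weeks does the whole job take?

142/5 weeks

One team does 1/288 of the job per week.
After 2 weeks with 12 teams, 1/12 is done (11/12 left).
With 10 teams the rate is 10/288 = 5/144, so the rest takes 11/12 ÷ 5/144 = 132/5 weeks.
Total = 2 + 132/5 = 142/5 weeks.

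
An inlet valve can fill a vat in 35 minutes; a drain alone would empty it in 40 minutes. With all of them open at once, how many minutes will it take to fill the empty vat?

280 minutes

Net rate = 1/35 − 1/40 = (8 − 7)/280 = 1/280 per minute.
Filling time = 1 ÷ (1/280) = 280 minutes.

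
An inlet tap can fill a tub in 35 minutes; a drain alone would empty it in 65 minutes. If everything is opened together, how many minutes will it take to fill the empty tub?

Net rate = 1/35 − 1/65 = (13 − 7)/455 = 6/455 per minute.
Filling time = 1 ÷ (6/455) = 455/6 minutes.

455/6 minutes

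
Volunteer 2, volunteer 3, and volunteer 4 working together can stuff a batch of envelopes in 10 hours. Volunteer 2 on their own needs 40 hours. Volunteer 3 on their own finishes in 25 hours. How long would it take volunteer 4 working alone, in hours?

200/7 hours

Combined rate is 1/10 per hour.
Known contribution: 1/40 + 1/25 = (5 + 8)/200 = 13/200 per hour.
So volunteer 4's rate is 1/10 − 13/200 = 7/200, meaning 200/7 hours alone.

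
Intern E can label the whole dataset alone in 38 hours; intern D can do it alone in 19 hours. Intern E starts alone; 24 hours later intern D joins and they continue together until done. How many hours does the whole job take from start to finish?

In 24 hours intern E does 24/38 = 12/19 of the job, leaving 7/19.
Intern E and intern D together work at 3/38 per hour, so finishing takes 7/19 ÷ 3/38 = 14/3 hours.
Total time = 24 + 14/3 = 86/3 hours.

86/3 hours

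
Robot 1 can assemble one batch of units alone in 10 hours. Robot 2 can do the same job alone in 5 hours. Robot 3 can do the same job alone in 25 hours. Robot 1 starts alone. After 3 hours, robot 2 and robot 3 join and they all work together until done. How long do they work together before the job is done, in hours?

35/17 hours

In the first 3 hours robot 1 alone does 3/10 of the job, leaving 7/10.
Once everyone is working, combined rate: 1/10 + 1/5 + 1/25 = (5 + 10 + 2)/50 = 17/50 per hour.
Remaining 7/10 at 17/50 per hour takes 35/17 hours.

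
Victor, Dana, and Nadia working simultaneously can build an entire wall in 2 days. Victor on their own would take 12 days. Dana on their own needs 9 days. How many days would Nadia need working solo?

36/11 days

Combined rate is 1/2 per day.
Known contribution: 1/12 + 1/9 = (3 + 4)/36 = 7/36 per day.
So Nadia's rate is 1/2 − 7/36 = 11/36, meaning 36/11 days alone.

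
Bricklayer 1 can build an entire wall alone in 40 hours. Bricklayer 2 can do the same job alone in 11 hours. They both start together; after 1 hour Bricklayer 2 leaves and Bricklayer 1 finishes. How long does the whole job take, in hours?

In the first 1 hour the combined rate is 51/440, so 51/440 of the job is done, leaving 389/440.
After Bricklayer 2 leaves the rate is 1/40 per hour; the remaining 389/440 takes 389/11 hours.
Total = 1 + 389/11 = 400/11 hours.

400/11 hours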